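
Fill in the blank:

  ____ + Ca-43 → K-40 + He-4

proton

Conserve mass number: A + 43 = 40 + 4, so A = 1.
Conserve atomic number: Z + 20 = 19 + 2, so Z = 1.
A = 1 and Z = 1 is H-1 — a proton.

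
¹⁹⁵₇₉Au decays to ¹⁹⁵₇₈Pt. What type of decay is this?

beta-plus decay or electron capture

ΔA = 195 − 195 = 0; ΔZ = 78 − 79 = -1.
A is unchanged and Z drops by 1 — a proton has become a neutron (β⁺ emission or electron capture).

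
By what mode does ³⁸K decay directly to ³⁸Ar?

ΔA = 38 − 38 = 0; ΔZ = 18 − 19 = -1.
A is unchanged and Z drops by 1 — a proton has become a neutron (β⁺ emission or electron capture).

beta-plus decay or electron capture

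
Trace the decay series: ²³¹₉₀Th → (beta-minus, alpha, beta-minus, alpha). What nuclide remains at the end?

Ra-223

Start: (A, Z) = (231, 90).
After β⁻: (231, 91).
After α: (227, 89).
After β⁻: (227, 90).
After α: (223, 88).
Z = 88 is radium.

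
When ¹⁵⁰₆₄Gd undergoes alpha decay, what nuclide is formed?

Alpha decay: mass number changes by -4, atomic number by -2.
A: 150 − 4 = 146; Z: 64 − 2 = 62.
Z = 62 is samarium, so the daughter is ¹⁴⁶₆₂Sm.

Sm-146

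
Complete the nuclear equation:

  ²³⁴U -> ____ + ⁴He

Conserve mass number: 234 = A + 4, so A = 230.
Conserve atomic number: 92 = Z + 2, so Z = 90.
Z = 90 is thorium, so the species is ²³⁰Th.

Th-230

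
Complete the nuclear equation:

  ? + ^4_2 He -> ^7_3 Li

Conserve mass number: A + 4 = 7, so A = 3.
Conserve atomic number: Z + 2 = 3, so Z = 1.
A = 3 and Z = 1 is ^3_1 H — a triton.

triton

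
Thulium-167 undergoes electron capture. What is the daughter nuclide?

Electron capture: mass number changes by +0, atomic number by -1.
A: 167 = 167; Z: 69 − 1 = 68.
Z = 68 is erbium, so the daughter is erbium-167.

Er-167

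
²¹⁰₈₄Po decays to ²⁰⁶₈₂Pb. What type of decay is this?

ΔA = 206 − 210 = -4; ΔZ = 82 − 84 = -2.
A drops by 4 and Z drops by 2 — the signature of alpha emission.

alpha decay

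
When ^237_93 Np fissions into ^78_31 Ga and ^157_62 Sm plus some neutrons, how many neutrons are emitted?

Conserve mass number: 237 = 78 + 157 + k, so k = 237 − 235 = 2.
Check atomic number: 93 = 31 + 62 + 0 = 93. ✓

2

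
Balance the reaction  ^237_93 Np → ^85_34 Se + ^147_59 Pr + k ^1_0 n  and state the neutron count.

5

Conserve mass number: 237 = 85 + 147 + k, so k = 237 − 232 = 5.
Check atomic number: 93 = 34 + 59 + 0 = 93. ✓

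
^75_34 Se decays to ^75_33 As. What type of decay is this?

ΔA = 75 − 75 = 0; ΔZ = 33 − 34 = -1.
A is unchanged and Z drops by 1 — a proton has become a neutron (β⁺ emission or electron capture).

beta-plus decay or electron capture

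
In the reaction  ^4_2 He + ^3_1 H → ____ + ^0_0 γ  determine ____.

Li-7

Conserve mass number: 4 + 3 = A + 0, so A = 7.
Conserve atomic number: 2 + 1 = Z + 0, so Z = 3.
Z = 3 is lithium, so the species is ^7_3 Li.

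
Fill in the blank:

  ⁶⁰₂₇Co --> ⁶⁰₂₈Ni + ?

beta-minus particle

Conserve mass number: 60 = 60 + A, so A = 0.
Conserve atomic number: 27 = 28 + Z, so Z = -1.
A = 0 and Z = -1 is ⁰₋₁e — a beta-minus particle.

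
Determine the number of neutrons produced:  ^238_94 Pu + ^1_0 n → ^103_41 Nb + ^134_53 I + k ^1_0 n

Conserve mass number: 239 = 103 + 134 + k, so k = 239 − 237 = 2.
Check atomic number: 94 = 41 + 53 + 0 = 94. ✓

2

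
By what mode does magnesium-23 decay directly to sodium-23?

beta-plus decay or electron capture

ΔA = 23 − 23 = 0; ΔZ = 11 − 12 = -1.
A is unchanged and Z drops by 1 — a proton has become a neutron (β⁺ emission or electron capture).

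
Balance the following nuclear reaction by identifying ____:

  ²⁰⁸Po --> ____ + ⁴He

Pb-204

Conserve mass number: 208 = A + 4, so A = 204.
Conserve atomic number: 84 = Z + 2, so Z = 82.
Z = 82 is lead, so the species is ²⁰⁴Pb.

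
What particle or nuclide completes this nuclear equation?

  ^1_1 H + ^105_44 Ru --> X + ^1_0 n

Conserve mass number: 1 + 105 = A + 1, so A = 105.
Conserve atomic number: 1 + 44 = Z + 0, so Z = 45.
Z = 45 is rhodium, so the species is ^105_45 Rh.

Rh-105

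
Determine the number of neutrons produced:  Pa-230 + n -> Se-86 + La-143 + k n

Conserve mass number: 231 = 86 + 143 + k, so k = 231 − 229 = 2.
Check atomic number: 91 = 34 + 57 + 0 = 91. ✓

2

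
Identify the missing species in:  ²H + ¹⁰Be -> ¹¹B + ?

Conserve mass number: 2 + 10 = 11 + A, so A = 1.
Conserve atomic number: 1 + 4 = 5 + Z, so Z = 0.
A = 1 and Z = 0 is ¹n — a neutron.

neutron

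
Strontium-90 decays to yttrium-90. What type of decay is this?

ΔA = 90 − 90 = 0; ΔZ = 39 − 38 = +1.
A is unchanged and Z rises by 1 — a neutron has become a proton (β⁻ decay).

beta-minus decay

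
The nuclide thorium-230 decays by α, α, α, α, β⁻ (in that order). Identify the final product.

Bi-214

Start: (A, Z) = (230, 90).
After α: (226, 88).
After α: (222, 86).
After α: (218, 84).
After α: (214, 82).
After β⁻: (214, 83).
Z = 83 is bismuth.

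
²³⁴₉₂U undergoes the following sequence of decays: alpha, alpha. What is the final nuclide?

Ra-226

Start: (A, Z) = (234, 92).
After α: (230, 90).
After α: (226, 88).
Z = 88 is radium.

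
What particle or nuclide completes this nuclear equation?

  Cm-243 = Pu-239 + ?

Conserve mass number: 243 = 239 + A, so A = 4.
Conserve atomic number: 96 = 94 + Z, so Z = 2.
A = 4 and Z = 2 is He-4 — an alpha particle.

alpha particle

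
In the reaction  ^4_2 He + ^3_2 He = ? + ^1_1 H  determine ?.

Li-6

Conserve mass number: 4 + 3 = A + 1, so A = 6.
Conserve atomic number: 2 + 2 = Z + 1, so Z = 3.
Z = 3 is lithium, so the species is ^6_3 Li.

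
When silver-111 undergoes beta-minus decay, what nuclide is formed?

Cd-111

Beta-minus decay: mass number changes by +0, atomic number by +1.
A: 111 = 111; Z: 47 + 1 = 48.
Z = 48 is cadmium, so the daughter is cadmium-111.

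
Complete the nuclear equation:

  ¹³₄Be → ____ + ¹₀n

Conserve mass number: 13 = A + 1, so A = 12.
Conserve atomic number: 4 = Z + 0, so Z = 4.
Z = 4 is beryllium, so the species is ¹²₄Be.

Be-12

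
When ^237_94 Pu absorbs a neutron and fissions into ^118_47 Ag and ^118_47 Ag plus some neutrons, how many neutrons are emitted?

Conserve mass number: 238 = 118 + 118 + k, so k = 238 − 236 = 2.
Check atomic number: 94 = 47 + 47 + 0 = 94. ✓

2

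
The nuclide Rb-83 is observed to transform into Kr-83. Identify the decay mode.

beta-plus decay or electron capture

ΔA = 83 − 83 = 0; ΔZ = 36 − 37 = -1.
A is unchanged and Z drops by 1 — a proton has become a neutron (β⁺ emission or electron capture).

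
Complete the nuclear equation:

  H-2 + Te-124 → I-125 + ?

neutron

Conserve mass number: 2 + 124 = 125 + A, so A = 1.
Conserve atomic number: 1 + 52 = 53 + Z, so Z = 0.
A = 1 and Z = 0 is n — a neutron.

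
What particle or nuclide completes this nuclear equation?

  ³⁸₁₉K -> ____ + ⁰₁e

Conserve mass number: 38 = A + 0, so A = 38.
Conserve atomic number: 19 = Z + 1, so Z = 18.
Z = 18 is argon, so the species is ³⁸₁₈Ar.

Ar-38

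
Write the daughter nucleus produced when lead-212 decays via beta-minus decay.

Bi-212

Beta-minus decay: mass number changes by +0, atomic number by +1.
A: 212 = 212; Z: 82 + 1 = 83.
Z = 83 is bismuth, so the daughter is bismuth-212.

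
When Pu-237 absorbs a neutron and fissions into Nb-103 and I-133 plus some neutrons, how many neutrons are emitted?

Conserve mass number: 238 = 103 + 133 + k, so k = 238 − 236 = 2.
Check atomic number: 94 = 41 + 53 + 0 = 94. ✓

2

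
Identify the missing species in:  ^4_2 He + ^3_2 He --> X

Be-7

Conserve mass number: 4 + 3 = A, so A = 7.
Conserve atomic number: 2 + 2 = Z, so Z = 4.
Z = 4 is beryllium, so the species is ^7_4 Be.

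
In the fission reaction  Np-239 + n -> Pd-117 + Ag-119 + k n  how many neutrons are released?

4

Conserve mass number: 240 = 117 + 119 + k, so k = 240 − 236 = 4.
Check atomic number: 93 = 46 + 47 + 0 = 93. ✓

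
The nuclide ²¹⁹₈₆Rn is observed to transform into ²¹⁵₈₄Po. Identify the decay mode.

ΔA = 215 − 219 = -4; ΔZ = 84 − 86 = -2.
A drops by 4 and Z drops by 2 — the signature of alpha emission.

alpha decay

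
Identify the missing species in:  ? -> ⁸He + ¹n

He-9

Conserve mass number: A = 8 + 1, so A = 9.
Conserve atomic number: Z = 2 + 0, so Z = 2.
Z = 2 is helium, so the species is ⁹He.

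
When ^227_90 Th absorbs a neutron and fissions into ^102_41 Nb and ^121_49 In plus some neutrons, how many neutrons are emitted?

Conserve mass number: 228 = 102 + 121 + k, so k = 228 − 223 = 5.
Check atomic number: 90 = 41 + 49 + 0 = 90. ✓

5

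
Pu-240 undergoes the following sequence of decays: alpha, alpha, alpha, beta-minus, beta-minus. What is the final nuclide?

Start: (A, Z) = (240, 94).
After α: (236, 92).
After α: (232, 90).
After α: (228, 88).
After β⁻: (228, 89).
After β⁻: (228, 90).
Z = 90 is thorium.

Th-228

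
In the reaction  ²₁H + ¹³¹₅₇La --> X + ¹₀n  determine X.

Conserve mass number: 2 + 131 = A + 1, so A = 132.
Conserve atomic number: 1 + 57 = Z + 0, so Z = 58.
Z = 58 is cerium, so the species is ¹³²₅₈Ce.

Ce-132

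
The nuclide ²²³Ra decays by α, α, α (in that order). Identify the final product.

Pb-211

Start: (A, Z) = (223, 88).
After α: (219, 86).
After α: (215, 84).
After α: (211, 82).
Z = 82 is lead.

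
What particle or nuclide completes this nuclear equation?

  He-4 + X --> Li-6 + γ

deuteron

Conserve mass number: 4 + A = 6 + 0, so A = 2.
Conserve atomic number: 2 + Z = 3 + 0, so Z = 1.
A = 2 and Z = 1 is H-2 — a deuteron.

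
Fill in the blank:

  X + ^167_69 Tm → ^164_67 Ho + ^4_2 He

Conserve mass number: A + 167 = 164 + 4, so A = 1.
Conserve atomic number: Z + 69 = 67 + 2, so Z = 0.
A = 1 and Z = 0 is ^1_0 n — a neutron.

neutron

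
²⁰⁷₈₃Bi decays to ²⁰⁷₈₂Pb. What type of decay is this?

ΔA = 207 − 207 = 0; ΔZ = 82 − 83 = -1.
A is unchanged and Z drops by 1 — a proton has become a neutron (β⁺ emission or electron capture).

beta-plus decay or electron capture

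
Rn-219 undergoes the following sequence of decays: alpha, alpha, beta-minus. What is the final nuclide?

Start: (A, Z) = (219, 86).
After α: (215, 84).
After α: (211, 82).
After β⁻: (211, 83).
Z = 83 is bismuth.

Bi-211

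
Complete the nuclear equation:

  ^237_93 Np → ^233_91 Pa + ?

alpha particle

Conserve mass number: 237 = 233 + A, so A = 4.
Conserve atomic number: 93 = 91 + Z, so Z = 2.
A = 4 and Z = 2 is ^4_2 He — an alpha particle.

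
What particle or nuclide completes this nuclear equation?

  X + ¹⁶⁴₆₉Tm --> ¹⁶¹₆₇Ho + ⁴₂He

Conserve mass number: A + 164 = 161 + 4, so A = 1.
Conserve atomic number: Z + 69 = 67 + 2, so Z = 0.
A = 1 and Z = 0 is ¹₀n — a neutron.

neutron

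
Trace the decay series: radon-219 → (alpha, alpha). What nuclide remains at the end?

Pb-211

Start: (A, Z) = (219, 86).
After α: (215, 84).
After α: (211, 82).
Z = 82 is lead.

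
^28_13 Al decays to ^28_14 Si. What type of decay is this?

ΔA = 28 − 28 = 0; ΔZ = 14 − 13 = +1.
A is unchanged and Z rises by 1 — a neutron has become a proton (β⁻ decay).

beta-minus decay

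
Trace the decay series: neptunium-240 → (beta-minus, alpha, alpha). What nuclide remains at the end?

Th-232

Start: (A, Z) = (240, 93).
After β⁻: (240, 94).
After α: (236, 92).
After α: (232, 90).
Z = 90 is thorium.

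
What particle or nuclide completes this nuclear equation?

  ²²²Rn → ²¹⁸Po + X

Conserve mass number: 222 = 218 + A, so A = 4.
Conserve atomic number: 86 = 84 + Z, so Z = 2.
A = 4 and Z = 2 is ⁴He — an alpha particle.

alpha particle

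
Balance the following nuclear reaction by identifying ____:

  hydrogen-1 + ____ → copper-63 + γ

Conserve mass number: 1 + A = 63 + 0, so A = 62.
Conserve atomic number: 1 + Z = 29 + 0, so Z = 28.
Z = 28 is nickel, so the species is nickel-62.

Ni-62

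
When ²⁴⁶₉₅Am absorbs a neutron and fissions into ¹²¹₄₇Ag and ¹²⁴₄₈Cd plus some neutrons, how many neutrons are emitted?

Conserve mass number: 247 = 121 + 124 + k, so k = 247 − 245 = 2.
Check atomic number: 95 = 47 + 48 + 0 = 95. ✓

2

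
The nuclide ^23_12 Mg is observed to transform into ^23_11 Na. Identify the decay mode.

ΔA = 23 − 23 = 0; ΔZ = 11 − 12 = -1.
A is unchanged and Z drops by 1 — a proton has become a neutron (β⁺ emission or electron capture).

beta-plus decay or electron capture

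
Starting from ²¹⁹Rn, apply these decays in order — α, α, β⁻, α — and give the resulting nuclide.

Start: (A, Z) = (219, 86).
After α: (215, 84).
After α: (211, 82).
After β⁻: (211, 83).
After α: (207, 81).
Z = 81 is thallium.

Tl-207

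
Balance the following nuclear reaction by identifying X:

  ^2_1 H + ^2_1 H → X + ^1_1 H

Conserve mass number: 2 + 2 = A + 1, so A = 3.
Conserve atomic number: 1 + 1 = Z + 1, so Z = 1.
A = 3 and Z = 1 is ^3_1 H — a triton.

H-3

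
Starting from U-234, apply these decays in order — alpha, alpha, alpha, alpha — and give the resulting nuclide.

Po-218

Start: (A, Z) = (234, 92).
After α: (230, 90).
After α: (226, 88).
After α: (222, 86).
After α: (218, 84).
Z = 84 is polonium.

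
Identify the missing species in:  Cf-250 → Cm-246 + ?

alpha particle

Conserve mass number: 250 = 246 + A, so A = 4.
Conserve atomic number: 98 = 96 + Z, so Z = 2.
A = 4 and Z = 2 is He-4 — an alpha particle.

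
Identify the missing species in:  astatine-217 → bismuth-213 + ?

Conserve mass number: 217 = 213 + A, so A = 4.
Conserve atomic number: 85 = 83 + Z, so Z = 2.
A = 4 and Z = 2 is helium-4 — an alpha particle.

alpha particle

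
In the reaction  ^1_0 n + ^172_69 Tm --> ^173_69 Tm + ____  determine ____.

gamma ray

Conserve mass number: 1 + 172 = 173 + A, so A = 0.
Conserve atomic number: 0 + 69 = 69 + Z, so Z = 0.
A = 0 and Z = 0 is ^0_0 γ — a gamma ray.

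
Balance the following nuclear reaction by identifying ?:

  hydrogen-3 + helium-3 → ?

Conserve mass number: 3 + 3 = A, so A = 6.
Conserve atomic number: 1 + 2 = Z, so Z = 3.
Z = 3 is lithium, so the species is lithium-6.

Li-6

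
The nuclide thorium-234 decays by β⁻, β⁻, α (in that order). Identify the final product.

Th-230

Start: (A, Z) = (234, 90).
After β⁻: (234, 91).
After β⁻: (234, 92).
After α: (230, 90).
Z = 90 is thorium.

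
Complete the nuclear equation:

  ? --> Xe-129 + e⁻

Conserve mass number: A = 129 + 0, so A = 129.
Conserve atomic number: Z = 54 − 1, so Z = 53.
Z = 53 is iodine, so the species is I-129.

I-129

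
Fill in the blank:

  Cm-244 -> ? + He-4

Conserve mass number: 244 = A + 4, so A = 240.
Conserve atomic number: 96 = Z + 2, so Z = 94.
Z = 94 is plutonium, so the species is Pu-240.

Pu-240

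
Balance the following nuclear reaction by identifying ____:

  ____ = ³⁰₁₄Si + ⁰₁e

Conserve mass number: A = 30 + 0, so A = 30.
Conserve atomic number: Z = 14 + 1, so Z = 15.
Z = 15 is phosphorus, so the species is ³⁰₁₅P.

P-30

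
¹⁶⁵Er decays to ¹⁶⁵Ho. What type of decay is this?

ΔA = 165 − 165 = 0; ΔZ = 67 − 68 = -1.
A is unchanged and Z drops by 1 — a proton has become a neutron (β⁺ emission or electron capture).

beta-plus decay or electron capture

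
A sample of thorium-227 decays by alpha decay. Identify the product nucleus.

Alpha decay: mass number changes by -4, atomic number by -2.
A: 227 − 4 = 223; Z: 90 − 2 = 88.
Z = 88 is radium, so the daughter is radium-223.

Ra-223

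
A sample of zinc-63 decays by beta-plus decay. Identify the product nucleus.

Beta-plus decay: mass number changes by +0, atomic number by -1.
A: 63 = 63; Z: 30 − 1 = 29.
Z = 29 is copper, so the daughter is copper-63.

Cu-63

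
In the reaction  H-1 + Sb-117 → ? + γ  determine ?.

Te-118

Conserve mass number: 1 + 117 = A + 0, so A = 118.
Conserve atomic number: 1 + 51 = Z + 0, so Z = 52.
Z = 52 is tellurium, so the species is Te-118.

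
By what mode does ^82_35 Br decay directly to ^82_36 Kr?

ΔA = 82 − 82 = 0; ΔZ = 36 − 35 = +1.
A is unchanged and Z rises by 1 — a neutron has become a proton (β⁻ decay).

beta-minus decay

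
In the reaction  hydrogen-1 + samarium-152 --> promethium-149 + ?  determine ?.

Conserve mass number: 1 + 152 = 149 + A, so A = 4.
Conserve atomic number: 1 + 62 = 61 + Z, so Z = 2.
A = 4 and Z = 2 is helium-4 — an alpha particle.

alpha particle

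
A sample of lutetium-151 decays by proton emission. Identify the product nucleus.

Yb-150

Proton emission: mass number changes by -1, atomic number by -1.
A: 151 − 1 = 150; Z: 71 − 1 = 70.
Z = 70 is ytterbium, so the daughter is ytterbium-150.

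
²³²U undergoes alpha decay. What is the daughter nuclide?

Th-228

Alpha decay: mass number changes by -4, atomic number by -2.
A: 232 − 4 = 228; Z: 92 − 2 = 90.
Z = 90 is thorium, so the daughter is ²²⁸Th.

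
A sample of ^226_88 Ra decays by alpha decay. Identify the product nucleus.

Rn-222

Alpha decay: mass number changes by -4, atomic number by -2.
A: 226 − 4 = 222; Z: 88 − 2 = 86.
Z = 86 is radon, so the daughter is ^222_86 Rn.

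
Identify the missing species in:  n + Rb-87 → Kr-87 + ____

Conserve mass number: 1 + 87 = 87 + A, so A = 1.
Conserve atomic number: 0 + 37 = 36 + Z, so Z = 1.
A = 1 and Z = 1 is H-1 — a proton.

proton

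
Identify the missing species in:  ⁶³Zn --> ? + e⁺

Conserve mass number: 63 = A + 0, so A = 63.
Conserve atomic number: 30 = Z + 1, so Z = 29.
Z = 29 is copper, so the species is ⁶³Cu.

Cu-63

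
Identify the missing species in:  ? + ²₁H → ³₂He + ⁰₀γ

proton

Conserve mass number: A + 2 = 3 + 0, so A = 1.
Conserve atomic number: Z + 1 = 2 + 0, so Z = 1.
A = 1 and Z = 1 is ¹₁H — a proton.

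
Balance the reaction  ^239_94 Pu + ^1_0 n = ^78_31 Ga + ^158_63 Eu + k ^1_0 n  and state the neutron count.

4

Conserve mass number: 240 = 78 + 158 + k, so k = 240 − 236 = 4.
Check atomic number: 94 = 31 + 63 + 0 = 94. ✓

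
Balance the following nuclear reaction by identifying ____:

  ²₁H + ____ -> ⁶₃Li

alpha particle

Conserve mass number: 2 + A = 6, so A = 4.
Conserve atomic number: 1 + Z = 3, so Z = 2.
A = 4 and Z = 2 is ⁴₂He — an alpha particle.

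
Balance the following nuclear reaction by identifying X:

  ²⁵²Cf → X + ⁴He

Conserve mass number: 252 = A + 4, so A = 248.
Conserve atomic number: 98 = Z + 2, so Z = 96.
Z = 96 is curium, so the species is ²⁴⁸Cm.

Cm-248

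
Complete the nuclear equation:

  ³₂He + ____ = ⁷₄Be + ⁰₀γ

Conserve mass number: 3 + A = 7 + 0, so A = 4.
Conserve atomic number: 2 + Z = 4 + 0, so Z = 2.
A = 4 and Z = 2 is ⁴₂He — an alpha particle.

alpha particle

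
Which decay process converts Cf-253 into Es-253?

ΔA = 253 − 253 = 0; ΔZ = 99 − 98 = +1.
A is unchanged and Z rises by 1 — a neutron has become a proton (β⁻ decay).

beta-minus decay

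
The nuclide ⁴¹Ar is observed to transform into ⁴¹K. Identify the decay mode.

beta-minus decay

ΔA = 41 − 41 = 0; ΔZ = 19 − 18 = +1.
A is unchanged and Z rises by 1 — a neutron has become a proton (β⁻ decay).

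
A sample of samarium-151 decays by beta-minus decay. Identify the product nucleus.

Eu-151

Beta-minus decay: mass number changes by +0, atomic number by +1.
A: 151 = 151; Z: 62 + 1 = 63.
Z = 63 is europium, so the daughter is europium-151.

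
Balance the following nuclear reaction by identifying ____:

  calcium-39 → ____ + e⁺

K-39

Conserve mass number: 39 = A + 0, so A = 39.
Conserve atomic number: 20 = Z + 1, so Z = 19.
Z = 19 is potassium, so the species is potassium-39.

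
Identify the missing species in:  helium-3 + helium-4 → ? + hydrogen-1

Li-6

Conserve mass number: 3 + 4 = A + 1, so A = 6.
Conserve atomic number: 2 + 2 = Z + 1, so Z = 3.
Z = 3 is lithium, so the species is lithium-6.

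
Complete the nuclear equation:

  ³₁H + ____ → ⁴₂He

Conserve mass number: 3 + A = 4, so A = 1.
Conserve atomic number: 1 + Z = 2, so Z = 1.
A = 1 and Z = 1 is ¹₁H — a proton.

proton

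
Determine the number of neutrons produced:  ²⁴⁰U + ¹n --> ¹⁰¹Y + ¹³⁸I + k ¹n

2

Conserve mass number: 241 = 101 + 138 + k, so k = 241 − 239 = 2.
Check atomic number: 92 = 39 + 53 + 0 = 92. ✓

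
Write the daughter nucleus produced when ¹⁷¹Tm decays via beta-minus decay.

Beta-minus decay: mass number changes by +0, atomic number by +1.
A: 171 = 171; Z: 69 + 1 = 70.
Z = 70 is ytterbium, so the daughter is ¹⁷¹Yb.

Yb-171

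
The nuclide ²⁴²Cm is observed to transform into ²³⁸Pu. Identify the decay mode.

alpha decay

ΔA = 238 − 242 = -4; ΔZ = 94 − 96 = -2.
A drops by 4 and Z drops by 2 — the signature of alpha emission.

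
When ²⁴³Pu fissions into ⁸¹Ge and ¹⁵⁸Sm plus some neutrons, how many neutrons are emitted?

4

Conserve mass number: 243 = 81 + 158 + k, so k = 243 − 239 = 4.
Check atomic number: 94 = 32 + 62 + 0 = 94. ✓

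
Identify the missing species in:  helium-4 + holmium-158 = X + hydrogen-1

Er-161

Conserve mass number: 4 + 158 = A + 1, so A = 161.
Conserve atomic number: 2 + 67 = Z + 1, so Z = 68.
Z = 68 is erbium, so the species is erbium-161.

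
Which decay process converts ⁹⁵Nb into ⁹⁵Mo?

beta-minus decay

ΔA = 95 − 95 = 0; ΔZ = 42 − 41 = +1.
A is unchanged and Z rises by 1 — a neutron has become a proton (β⁻ decay).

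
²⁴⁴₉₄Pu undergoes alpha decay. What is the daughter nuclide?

Alpha decay: mass number changes by -4, atomic number by -2.
A: 244 − 4 = 240; Z: 94 − 2 = 92.
Z = 92 is uranium, so the daughter is ²⁴⁰₉₂U.

U-240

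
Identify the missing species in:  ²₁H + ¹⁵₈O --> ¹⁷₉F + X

Conserve mass number: 2 + 15 = 17 + A, so A = 0.
Conserve atomic number: 1 + 8 = 9 + Z, so Z = 0.
A = 0 and Z = 0 is ⁰₀γ — a gamma ray.

gamma ray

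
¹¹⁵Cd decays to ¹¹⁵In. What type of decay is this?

ΔA = 115 − 115 = 0; ΔZ = 49 − 48 = +1.
A is unchanged and Z rises by 1 — a neutron has become a proton (β⁻ decay).

beta-minus decay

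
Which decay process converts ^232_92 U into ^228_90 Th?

ΔA = 228 − 232 = -4; ΔZ = 90 − 92 = -2.
A drops by 4 and Z drops by 2 — the signature of alpha emission.

alpha decay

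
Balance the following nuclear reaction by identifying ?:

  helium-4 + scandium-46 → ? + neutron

V-49

Conserve mass number: 4 + 46 = A + 1, so A = 49.
Conserve atomic number: 2 + 21 = Z + 0, so Z = 23.
Z = 23 is vanadium, so the species is vanadium-49.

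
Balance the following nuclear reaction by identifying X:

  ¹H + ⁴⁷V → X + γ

Conserve mass number: 1 + 47 = A + 0, so A = 48.
Conserve atomic number: 1 + 23 = Z + 0, so Z = 24.
Z = 24 is chromium, so the species is ⁴⁸Cr.

Cr-48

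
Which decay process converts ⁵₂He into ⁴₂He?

ΔA = 4 − 5 = -1; ΔZ = 2 − 2 = +0.
A drops by 1 with Z unchanged — a neutron was emitted.

neutron emission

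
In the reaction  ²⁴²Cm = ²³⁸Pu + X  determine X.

Conserve mass number: 242 = 238 + A, so A = 4.
Conserve atomic number: 96 = 94 + Z, so Z = 2.
A = 4 and Z = 2 is ⁴He — an alpha particle.

alpha particle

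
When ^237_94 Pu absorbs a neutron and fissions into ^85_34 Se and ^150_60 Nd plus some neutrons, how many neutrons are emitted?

Conserve mass number: 238 = 85 + 150 + k, so k = 238 − 235 = 3.
Check atomic number: 94 = 34 + 60 + 0 = 94. ✓

3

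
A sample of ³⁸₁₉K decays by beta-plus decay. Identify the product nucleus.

Ar-38

Beta-plus decay: mass number changes by +0, atomic number by -1.
A: 38 = 38; Z: 19 − 1 = 18.
Z = 18 is argon, so the daughter is ³⁸₁₈Ar.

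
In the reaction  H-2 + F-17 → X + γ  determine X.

Conserve mass number: 2 + 17 = A + 0, so A = 19.
Conserve atomic number: 1 + 9 = Z + 0, so Z = 10.
Z = 10 is neon, so the species is Ne-19.

Ne-19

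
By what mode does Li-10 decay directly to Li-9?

neutron emission

ΔA = 9 − 10 = -1; ΔZ = 3 − 3 = +0.
A drops by 1 with Z unchanged — a neutron was emitted.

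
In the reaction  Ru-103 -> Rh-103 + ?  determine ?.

beta-minus particle

Conserve mass number: 103 = 103 + A, so A = 0.
Conserve atomic number: 44 = 45 + Z, so Z = -1.
A = 0 and Z = -1 is e⁻ — a beta-minus particle.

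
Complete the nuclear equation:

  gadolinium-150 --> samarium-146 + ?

alpha particle

Conserve mass number: 150 = 146 + A, so A = 4.
Conserve atomic number: 64 = 62 + Z, so Z = 2.
A = 4 and Z = 2 is helium-4 — an alpha particle.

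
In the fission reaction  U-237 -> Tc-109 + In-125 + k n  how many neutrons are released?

Conserve mass number: 237 = 109 + 125 + k, so k = 237 − 234 = 3.
Check atomic number: 92 = 43 + 49 + 0 = 92. ✓

3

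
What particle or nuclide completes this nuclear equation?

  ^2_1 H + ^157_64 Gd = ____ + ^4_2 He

Conserve mass number: 2 + 157 = A + 4, so A = 155.
Conserve atomic number: 1 + 64 = Z + 2, so Z = 63.
Z = 63 is europium, so the species is ^155_63 Eu.

Eu-155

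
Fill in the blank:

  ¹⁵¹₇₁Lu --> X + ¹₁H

Yb-150

Conserve mass number: 151 = A + 1, so A = 150.
Conserve atomic number: 71 = Z + 1, so Z = 70.
Z = 70 is ytterbium, so the species is ¹⁵⁰₇₀Yb.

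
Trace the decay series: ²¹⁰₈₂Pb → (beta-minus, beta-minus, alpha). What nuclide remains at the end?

Pb-206

Start: (A, Z) = (210, 82).
After β⁻: (210, 83).
After β⁻: (210, 84).
After α: (206, 82).
Z = 82 is lead.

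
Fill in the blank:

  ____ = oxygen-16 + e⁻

N-16

Conserve mass number: A = 16 + 0, so A = 16.
Conserve atomic number: Z = 8 − 1, so Z = 7.
Z = 7 is nitrogen, so the species is nitrogen-16.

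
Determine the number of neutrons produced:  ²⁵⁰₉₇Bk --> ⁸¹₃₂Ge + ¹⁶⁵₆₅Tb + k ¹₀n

Conserve mass number: 250 = 81 + 165 + k, so k = 250 − 246 = 4.
Check atomic number: 97 = 32 + 65 + 0 = 97. ✓

4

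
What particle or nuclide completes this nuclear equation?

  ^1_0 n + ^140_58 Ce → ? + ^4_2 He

Ba-137

Conserve mass number: 1 + 140 = A + 4, so A = 137.
Conserve atomic number: 0 + 58 = Z + 2, so Z = 56.
Z = 56 is barium, so the species is ^137_56 Ba.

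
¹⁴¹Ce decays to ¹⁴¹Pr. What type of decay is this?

ΔA = 141 − 141 = 0; ΔZ = 59 − 58 = +1.
A is unchanged and Z rises by 1 — a neutron has become a proton (β⁻ decay).

beta-minus decay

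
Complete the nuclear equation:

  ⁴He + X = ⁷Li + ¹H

alpha particle

Conserve mass number: 4 + A = 7 + 1, so A = 4.
Conserve atomic number: 2 + Z = 3 + 1, so Z = 2.
A = 4 and Z = 2 is ⁴He — an alpha particle.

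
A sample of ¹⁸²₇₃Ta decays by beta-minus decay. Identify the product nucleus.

W-182

Beta-minus decay: mass number changes by +0, atomic number by +1.
A: 182 = 182; Z: 73 + 1 = 74.
Z = 74 is tungsten, so the daughter is ¹⁸²₇₄W.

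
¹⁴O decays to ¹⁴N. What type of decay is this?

beta-plus decay or electron capture

ΔA = 14 − 14 = 0; ΔZ = 7 − 8 = -1.
A is unchanged and Z drops by 1 — a proton has become a neutron (β⁺ emission or electron capture).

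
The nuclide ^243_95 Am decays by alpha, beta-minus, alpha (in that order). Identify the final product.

U-235

Start: (A, Z) = (243, 95).
After α: (239, 93).
After β⁻: (239, 94).
After α: (235, 92).
Z = 92 is uranium.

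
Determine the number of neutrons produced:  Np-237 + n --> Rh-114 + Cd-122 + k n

Conserve mass number: 238 = 114 + 122 + k, so k = 238 − 236 = 2.
Check atomic number: 93 = 45 + 48 + 0 = 93. ✓

2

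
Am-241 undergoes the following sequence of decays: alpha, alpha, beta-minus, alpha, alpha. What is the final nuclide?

Ra-225

Start: (A, Z) = (241, 95).
After α: (237, 93).
After α: (233, 91).
After β⁻: (233, 92).
After α: (229, 90).
After α: (225, 88).
Z = 88 is radium.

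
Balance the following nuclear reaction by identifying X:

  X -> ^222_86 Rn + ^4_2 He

Conserve mass number: A = 222 + 4, so A = 226.
Conserve atomic number: Z = 86 + 2, so Z = 88.
Z = 88 is radium, so the species is ^226_88 Ra.

Ra-226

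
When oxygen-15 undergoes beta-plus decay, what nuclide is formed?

N-15

Beta-plus decay: mass number changes by +0, atomic number by -1.
A: 15 = 15; Z: 8 − 1 = 7.
Z = 7 is nitrogen, so the daughter is nitrogen-15.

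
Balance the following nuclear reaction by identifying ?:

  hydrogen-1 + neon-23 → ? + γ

Conserve mass number: 1 + 23 = A + 0, so A = 24.
Conserve atomic number: 1 + 10 = Z + 0, so Z = 11.
Z = 11 is sodium, so the species is sodium-24.

Na-24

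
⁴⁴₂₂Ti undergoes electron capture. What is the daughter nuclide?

Electron capture: mass number changes by +0, atomic number by -1.
A: 44 = 44; Z: 22 − 1 = 21.
Z = 21 is scandium, so the daughter is ⁴⁴₂₁Sc.

Sc-44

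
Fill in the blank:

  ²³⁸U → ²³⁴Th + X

alpha particle

Conserve mass number: 238 = 234 + A, so A = 4.
Conserve atomic number: 92 = 90 + Z, so Z = 2.
A = 4 and Z = 2 is ⁴He — an alpha particle.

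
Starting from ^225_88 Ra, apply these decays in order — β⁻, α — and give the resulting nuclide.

Start: (A, Z) = (225, 88).
After β⁻: (225, 89).
After α: (221, 87).
Z = 87 is francium.

Fr-221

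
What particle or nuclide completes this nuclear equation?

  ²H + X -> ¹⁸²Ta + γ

Hf-180

Conserve mass number: 2 + A = 182 + 0, so A = 180.
Conserve atomic number: 1 + Z = 73 + 0, so Z = 72.
Z = 72 is hafnium, so the species is ¹⁸⁰Hf.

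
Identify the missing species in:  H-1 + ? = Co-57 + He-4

Ni-60

Conserve mass number: 1 + A = 57 + 4, so A = 60.
Conserve atomic number: 1 + Z = 27 + 2, so Z = 28.
Z = 28 is nickel, so the species is Ni-60.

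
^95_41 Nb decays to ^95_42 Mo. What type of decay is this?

beta-minus decay

ΔA = 95 − 95 = 0; ΔZ = 42 − 41 = +1.
A is unchanged and Z rises by 1 — a neutron has become a proton (β⁻ decay).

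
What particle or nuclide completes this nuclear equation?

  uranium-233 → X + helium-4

Conserve mass number: 233 = A + 4, so A = 229.
Conserve atomic number: 92 = Z + 2, so Z = 90.
Z = 90 is thorium, so the species is thorium-229.

Th-229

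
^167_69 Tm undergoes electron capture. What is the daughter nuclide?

Electron capture: mass number changes by +0, atomic number by -1.
A: 167 = 167; Z: 69 − 1 = 68.
Z = 68 is erbium, so the daughter is ^167_68 Er.

Er-167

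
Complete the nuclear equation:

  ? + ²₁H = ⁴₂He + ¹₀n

triton

Conserve mass number: A + 2 = 4 + 1, so A = 3.
Conserve atomic number: Z + 1 = 2 + 0, so Z = 1.
A = 3 and Z = 1 is ³₁H — a triton.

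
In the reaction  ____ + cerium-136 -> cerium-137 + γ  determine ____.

neutron

Conserve mass number: A + 136 = 137 + 0, so A = 1.
Conserve atomic number: Z + 58 = 58 + 0, so Z = 0.
A = 1 and Z = 0 is neutron — a neutron.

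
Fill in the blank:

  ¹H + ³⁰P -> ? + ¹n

Conserve mass number: 1 + 30 = A + 1, so A = 30.
Conserve atomic number: 1 + 15 = Z + 0, so Z = 16.
Z = 16 is sulfur, so the species is ³⁰S.

S-30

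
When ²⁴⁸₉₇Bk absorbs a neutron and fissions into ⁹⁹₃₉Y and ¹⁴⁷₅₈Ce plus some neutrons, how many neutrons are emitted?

3

Conserve mass number: 249 = 99 + 147 + k, so k = 249 − 246 = 3.
Check atomic number: 97 = 39 + 58 + 0 = 97. ✓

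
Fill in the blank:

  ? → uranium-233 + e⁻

Conserve mass number: A = 233 + 0, so A = 233.
Conserve atomic number: Z = 92 − 1, so Z = 91.
Z = 91 is protactinium, so the species is protactinium-233.

Pa-233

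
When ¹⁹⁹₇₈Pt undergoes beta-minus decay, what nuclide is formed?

Beta-minus decay: mass number changes by +0, atomic number by +1.
A: 199 = 199; Z: 78 + 1 = 79.
Z = 79 is gold, so the daughter is ¹⁹⁹₇₉Au.

Au-199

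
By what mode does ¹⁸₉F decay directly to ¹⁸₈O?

ΔA = 18 − 18 = 0; ΔZ = 8 − 9 = -1.
A is unchanged and Z drops by 1 — a proton has become a neutron (β⁺ emission or electron capture).

beta-plus decay or electron capture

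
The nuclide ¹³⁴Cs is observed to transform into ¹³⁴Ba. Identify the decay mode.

beta-minus decay

ΔA = 134 − 134 = 0; ΔZ = 56 − 55 = +1.
A is unchanged and Z rises by 1 — a neutron has become a proton (β⁻ decay).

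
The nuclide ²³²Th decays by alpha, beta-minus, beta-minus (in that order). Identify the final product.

Start: (A, Z) = (232, 90).
After α: (228, 88).
After β⁻: (228, 89).
After β⁻: (228, 90).
Z = 90 is thorium.

Th-228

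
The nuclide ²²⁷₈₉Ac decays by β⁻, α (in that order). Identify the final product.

Start: (A, Z) = (227, 89).
After β⁻: (227, 90).
After α: (223, 88).
Z = 88 is radium.

Ra-223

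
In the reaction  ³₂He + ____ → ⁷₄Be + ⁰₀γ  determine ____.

Conserve mass number: 3 + A = 7 + 0, so A = 4.
Conserve atomic number: 2 + Z = 4 + 0, so Z = 2.
A = 4 and Z = 2 is ⁴₂He — an alpha particle.

alpha particle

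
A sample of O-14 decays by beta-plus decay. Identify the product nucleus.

N-14

Beta-plus decay: mass number changes by +0, atomic number by -1.
A: 14 = 14; Z: 8 − 1 = 7.
Z = 7 is nitrogen, so the daughter is N-14.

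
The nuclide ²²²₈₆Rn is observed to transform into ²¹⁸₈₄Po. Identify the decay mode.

alpha decay

ΔA = 218 − 222 = -4; ΔZ = 84 − 86 = -2.
A drops by 4 and Z drops by 2 — the signature of alpha emission.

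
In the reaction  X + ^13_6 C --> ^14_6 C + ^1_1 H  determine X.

Conserve mass number: A + 13 = 14 + 1, so A = 2.
Conserve atomic number: Z + 6 = 6 + 1, so Z = 1.
A = 2 and Z = 1 is ^2_1 H — a deuteron.

deuteron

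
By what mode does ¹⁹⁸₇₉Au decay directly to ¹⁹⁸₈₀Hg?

beta-minus decay

ΔA = 198 − 198 = 0; ΔZ = 80 − 79 = +1.
A is unchanged and Z rises by 1 — a neutron has become a proton (β⁻ decay).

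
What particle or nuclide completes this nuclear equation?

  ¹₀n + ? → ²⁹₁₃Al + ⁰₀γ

Al-28

Conserve mass number: 1 + A = 29 + 0, so A = 28.
Conserve atomic number: 0 + Z = 13 + 0, so Z = 13.
Z = 13 is aluminium, so the species is ²⁸₁₃Al.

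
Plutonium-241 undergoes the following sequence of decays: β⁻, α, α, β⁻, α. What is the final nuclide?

Start: (A, Z) = (241, 94).
After β⁻: (241, 95).
After α: (237, 93).
After α: (233, 91).
After β⁻: (233, 92).
After α: (229, 90).
Z = 90 is thorium.

Th-229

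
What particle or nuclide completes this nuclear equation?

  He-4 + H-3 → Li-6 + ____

neutron

Conserve mass number: 4 + 3 = 6 + A, so A = 1.
Conserve atomic number: 2 + 1 = 3 + Z, so Z = 0.
A = 1 and Z = 0 is n — a neutron.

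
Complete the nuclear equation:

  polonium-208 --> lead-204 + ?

Conserve mass number: 208 = 204 + A, so A = 4.
Conserve atomic number: 84 = 82 + Z, so Z = 2.
A = 4 and Z = 2 is helium-4 — an alpha particle.

alpha particle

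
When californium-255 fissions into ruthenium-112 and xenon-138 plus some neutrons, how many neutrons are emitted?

5

Conserve mass number: 255 = 112 + 138 + k, so k = 255 − 250 = 5.
Check atomic number: 98 = 44 + 54 + 0 = 98. ✓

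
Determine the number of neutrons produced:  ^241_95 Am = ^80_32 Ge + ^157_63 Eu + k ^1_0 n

4

Conserve mass number: 241 = 80 + 157 + k, so k = 241 − 237 = 4.
Check atomic number: 95 = 32 + 63 + 0 = 95. ✓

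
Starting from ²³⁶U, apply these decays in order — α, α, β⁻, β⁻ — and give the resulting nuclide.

Th-228

Start: (A, Z) = (236, 92).
After α: (232, 90).
After α: (228, 88).
After β⁻: (228, 89).
After β⁻: (228, 90).
Z = 90 is thorium.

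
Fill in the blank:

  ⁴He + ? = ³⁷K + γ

Conserve mass number: 4 + A = 37 + 0, so A = 33.
Conserve atomic number: 2 + Z = 19 + 0, so Z = 17.
Z = 17 is chlorine, so the species is ³³Cl.

Cl-33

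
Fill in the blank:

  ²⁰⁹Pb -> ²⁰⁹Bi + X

Conserve mass number: 209 = 209 + A, so A = 0.
Conserve atomic number: 82 = 83 + Z, so Z = -1.
A = 0 and Z = -1 is e⁻ — a beta-minus particle.

beta-minus particle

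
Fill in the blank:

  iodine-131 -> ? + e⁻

Xe-131

Conserve mass number: 131 = A + 0, so A = 131.
Conserve atomic number: 53 = Z − 1, so Z = 54.
Z = 54 is xenon, so the species is xenon-131.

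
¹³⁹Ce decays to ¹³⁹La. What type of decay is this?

beta-plus decay or electron capture

ΔA = 139 − 139 = 0; ΔZ = 57 − 58 = -1.
A is unchanged and Z drops by 1 — a proton has become a neutron (β⁺ emission or electron capture).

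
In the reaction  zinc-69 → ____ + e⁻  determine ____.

Ga-69

Conserve mass number: 69 = A + 0, so A = 69.
Conserve atomic number: 30 = Z − 1, so Z = 31.
Z = 31 is gallium, so the species is gallium-69.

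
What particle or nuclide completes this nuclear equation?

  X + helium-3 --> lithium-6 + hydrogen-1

alpha particle

Conserve mass number: A + 3 = 6 + 1, so A = 4.
Conserve atomic number: Z + 2 = 3 + 1, so Z = 2.
A = 4 and Z = 2 is helium-4 — an alpha particle.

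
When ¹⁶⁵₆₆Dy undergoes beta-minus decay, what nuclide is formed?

Ho-165

Beta-minus decay: mass number changes by +0, atomic number by +1.
A: 165 = 165; Z: 66 + 1 = 67.
Z = 67 is holmium, so the daughter is ¹⁶⁵₆₇Ho.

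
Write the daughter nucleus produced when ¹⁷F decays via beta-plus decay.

Beta-plus decay: mass number changes by +0, atomic number by -1.
A: 17 = 17; Z: 9 − 1 = 8.
Z = 8 is oxygen, so the daughter is ¹⁷O.

O-17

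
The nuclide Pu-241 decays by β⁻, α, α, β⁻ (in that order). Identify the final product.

U-233

Start: (A, Z) = (241, 94).
After β⁻: (241, 95).
After α: (237, 93).
After α: (233, 91).
After β⁻: (233, 92).
Z = 92 is uranium.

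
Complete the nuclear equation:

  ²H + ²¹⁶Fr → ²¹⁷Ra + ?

neutron

Conserve mass number: 2 + 216 = 217 + A, so A = 1.
Conserve atomic number: 1 + 87 = 88 + Z, so Z = 0.
A = 1 and Z = 0 is ¹n — a neutron.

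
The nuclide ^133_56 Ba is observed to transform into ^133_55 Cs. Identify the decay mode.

ΔA = 133 − 133 = 0; ΔZ = 55 − 56 = -1.
A is unchanged and Z drops by 1 — a proton has become a neutron (β⁺ emission or electron capture).

beta-plus decay or electron capture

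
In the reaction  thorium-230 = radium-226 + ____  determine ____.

Conserve mass number: 230 = 226 + A, so A = 4.
Conserve atomic number: 90 = 88 + Z, so Z = 2.
A = 4 and Z = 2 is helium-4 — an alpha particle.

alpha particle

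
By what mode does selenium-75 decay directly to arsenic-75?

ΔA = 75 − 75 = 0; ΔZ = 33 − 34 = -1.
A is unchanged and Z drops by 1 — a proton has become a neutron (β⁺ emission or electron capture).

beta-plus decay or electron capture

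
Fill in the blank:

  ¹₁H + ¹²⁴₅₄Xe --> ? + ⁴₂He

Conserve mass number: 1 + 124 = A + 4, so A = 121.
Conserve atomic number: 1 + 54 = Z + 2, so Z = 53.
Z = 53 is iodine, so the species is ¹²¹₅₃I.

I-121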